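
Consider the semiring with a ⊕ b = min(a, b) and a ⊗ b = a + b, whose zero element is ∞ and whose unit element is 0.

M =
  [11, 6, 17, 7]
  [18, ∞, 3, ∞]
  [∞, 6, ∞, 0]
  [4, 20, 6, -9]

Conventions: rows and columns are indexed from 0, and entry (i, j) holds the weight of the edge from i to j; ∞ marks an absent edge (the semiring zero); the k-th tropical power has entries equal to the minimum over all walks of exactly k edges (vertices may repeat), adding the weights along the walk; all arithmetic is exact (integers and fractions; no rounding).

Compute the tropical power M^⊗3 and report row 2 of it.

M^⊗2:
  [11, 17, 9, -2]
  [29, 9, 35, 3]
  [4, 20, 6, -9]
  [-5, 10, -3, -18]
M^⊗3:
  [2, 15, 4, -11]
  [7, 23, 9, -6]
  [-5, 10, -3, -18]
  [-14, 1, -12, -27]
Answer: row 2 of M^⊗3 = [-5, 10, -3, -18]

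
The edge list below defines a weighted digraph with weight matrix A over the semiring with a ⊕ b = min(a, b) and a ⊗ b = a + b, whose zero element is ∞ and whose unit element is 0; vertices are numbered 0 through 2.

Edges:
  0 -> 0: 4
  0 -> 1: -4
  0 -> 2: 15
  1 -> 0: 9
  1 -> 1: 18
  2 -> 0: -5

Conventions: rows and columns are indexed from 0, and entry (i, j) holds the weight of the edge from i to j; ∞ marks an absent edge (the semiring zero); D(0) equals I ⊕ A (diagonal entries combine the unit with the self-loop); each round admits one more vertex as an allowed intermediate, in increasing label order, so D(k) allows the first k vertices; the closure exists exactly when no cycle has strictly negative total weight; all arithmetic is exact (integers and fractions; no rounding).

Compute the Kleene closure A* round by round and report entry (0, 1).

D(0):
  [0, -4, 15]
  [9, 0, ∞]
  [-5, ∞, 0]
D(1):
  [0, -4, 15]
  [9, 0, 24]
  [-5, -9, 0]
D(2):
  [0, -4, 15]
  [9, 0, 24]
  [-5, -9, 0]
D(3):
  [0, -4, 15]
  [9, 0, 24]
  [-5, -9, 0]
Answer: A*[0][1] = -4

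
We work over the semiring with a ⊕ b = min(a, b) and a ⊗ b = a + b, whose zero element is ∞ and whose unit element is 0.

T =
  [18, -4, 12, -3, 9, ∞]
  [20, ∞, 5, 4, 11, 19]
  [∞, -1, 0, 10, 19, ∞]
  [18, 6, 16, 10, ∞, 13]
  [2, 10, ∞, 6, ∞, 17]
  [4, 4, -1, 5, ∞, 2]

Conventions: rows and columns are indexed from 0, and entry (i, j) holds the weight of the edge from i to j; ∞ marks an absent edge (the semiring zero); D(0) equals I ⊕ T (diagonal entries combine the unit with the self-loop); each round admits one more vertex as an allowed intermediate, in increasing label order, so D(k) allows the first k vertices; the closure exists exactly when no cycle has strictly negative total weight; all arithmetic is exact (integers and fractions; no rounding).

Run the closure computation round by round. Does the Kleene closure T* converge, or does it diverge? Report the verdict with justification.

D(0):
  [0, -4, 12, -3, 9, ∞]
  [20, 0, 5, 4, 11, 19]
  [∞, -1, 0, 10, 19, ∞]
  [18, 6, 16, 0, ∞, 13]
  [2, 10, ∞, 6, 0, 17]
  [4, 4, -1, 5, ∞, 0]
D(1):
  [0, -4, 12, -3, 9, ∞]
  [20, 0, 5, 4, 11, 19]
  [∞, -1, 0, 10, 19, ∞]
  [18, 6, 16, 0, 27, 13]
  [2, -2, 14, -1, 0, 17]
  [4, 0, -1, 1, 13, 0]
D(2):
  [0, -4, 1, -3, 7, 15]
  [20, 0, 5, 4, 11, 19]
  [19, -1, 0, 3, 10, 18]
  [18, 6, 11, 0, 17, 13]
  [2, -2, 3, -1, 0, 17]
  [4, 0, -1, 1, 11, 0]
D(3):
  [0, -4, 1, -3, 7, 15]
  [20, 0, 5, 4, 11, 19]
  [19, -1, 0, 3, 10, 18]
  [18, 6, 11, 0, 17, 13]
  [2, -2, 3, -1, 0, 17]
  [4, -2, -1, 1, 9, 0]
D(4):
  [0, -4, 1, -3, 7, 10]
  [20, 0, 5, 4, 11, 17]
  [19, -1, 0, 3, 10, 16]
  [18, 6, 11, 0, 17, 13]
  [2, -2, 3, -1, 0, 12]
  [4, -2, -1, 1, 9, 0]
D(5):
  [0, -4, 1, -3, 7, 10]
  [13, 0, 5, 4, 11, 17]
  [12, -1, 0, 3, 10, 16]
  [18, 6, 11, 0, 17, 13]
  [2, -2, 3, -1, 0, 12]
  [4, -2, -1, 1, 9, 0]
D(6):
  [0, -4, 1, -3, 7, 10]
  [13, 0, 5, 4, 11, 17]
  [12, -1, 0, 3, 10, 16]
  [17, 6, 11, 0, 17, 13]
  [2, -2, 3, -1, 0, 12]
  [4, -2, -1, 1, 9, 0]
Key observation: every diagonal entry stays at the unit through all rounds, so no improving cycle exists.
Answer: CONVERGES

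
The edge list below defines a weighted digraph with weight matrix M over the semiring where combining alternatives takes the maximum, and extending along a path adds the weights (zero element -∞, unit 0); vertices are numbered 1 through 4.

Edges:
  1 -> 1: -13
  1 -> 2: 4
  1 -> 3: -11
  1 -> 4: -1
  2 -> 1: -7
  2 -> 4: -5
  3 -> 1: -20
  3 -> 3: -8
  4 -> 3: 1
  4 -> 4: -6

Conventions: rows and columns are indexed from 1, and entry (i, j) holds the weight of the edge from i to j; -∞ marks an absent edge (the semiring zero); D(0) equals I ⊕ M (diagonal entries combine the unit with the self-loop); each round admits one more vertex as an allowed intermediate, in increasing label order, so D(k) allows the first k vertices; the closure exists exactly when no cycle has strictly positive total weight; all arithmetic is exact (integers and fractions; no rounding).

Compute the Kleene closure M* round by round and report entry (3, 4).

D(0):
  [0, 4, -11, -1]
  [-7, 0, -∞, -5]
  [-20, -∞, 0, -∞]
  [-∞, -∞, 1, 0]
D(1):
  [0, 4, -11, -1]
  [-7, 0, -18, -5]
  [-20, -16, 0, -21]
  [-∞, -∞, 1, 0]
D(2):
  [0, 4, -11, -1]
  [-7, 0, -18, -5]
  [-20, -16, 0, -21]
  [-∞, -∞, 1, 0]
D(3):
  [0, 4, -11, -1]
  [-7, 0, -18, -5]
  [-20, -16, 0, -21]
  [-19, -15, 1, 0]
D(4):
  [0, 4, 0, -1]
  [-7, 0, -4, -5]
  [-20, -16, 0, -21]
  [-19, -15, 1, 0]
Answer: M*[3][4] = -21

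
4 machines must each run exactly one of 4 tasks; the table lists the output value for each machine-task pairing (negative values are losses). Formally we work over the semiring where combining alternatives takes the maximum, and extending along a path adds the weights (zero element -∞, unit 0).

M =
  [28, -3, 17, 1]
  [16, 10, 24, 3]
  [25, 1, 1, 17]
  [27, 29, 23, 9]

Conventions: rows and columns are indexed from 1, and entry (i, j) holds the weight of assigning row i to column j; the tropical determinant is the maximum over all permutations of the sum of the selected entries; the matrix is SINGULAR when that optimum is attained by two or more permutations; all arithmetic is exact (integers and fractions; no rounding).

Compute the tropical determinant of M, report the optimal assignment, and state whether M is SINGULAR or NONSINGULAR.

σ = (1, 2, 3, 4): 28 + 10 + 1 + 9 = 48
σ = (1, 2, 4, 3): 28 + 10 + 17 + 23 = 78
σ = (1, 3, 2, 4): 28 + 24 + 1 + 9 = 62
σ = (1, 3, 4, 2): 28 + 24 + 17 + 29 = 98
σ = (1, 4, 2, 3): 28 + 3 + 1 + 23 = 55
σ = (1, 4, 3, 2): 28 + 3 + 1 + 29 = 61
σ = (2, 1, 3, 4): (-3) + 16 + 1 + 9 = 23
σ = (2, 1, 4, 3): (-3) + 16 + 17 + 23 = 53
σ = (2, 3, 1, 4): (-3) + 24 + 25 + 9 = 55
σ = (2, 3, 4, 1): (-3) + 24 + 17 + 27 = 65
σ = (2, 4, 1, 3): (-3) + 3 + 25 + 23 = 48
σ = (2, 4, 3, 1): (-3) + 3 + 1 + 27 = 28
σ = (3, 1, 2, 4): 17 + 16 + 1 + 9 = 43
σ = (3, 1, 4, 2): 17 + 16 + 17 + 29 = 79
σ = (3, 2, 1, 4): 17 + 10 + 25 + 9 = 61
σ = (3, 2, 4, 1): 17 + 10 + 17 + 27 = 71
σ = (3, 4, 1, 2): 17 + 3 + 25 + 29 = 74
σ = (3, 4, 2, 1): 17 + 3 + 1 + 27 = 48
σ = (4, 1, 2, 3): 1 + 16 + 1 + 23 = 41
σ = (4, 1, 3, 2): 1 + 16 + 1 + 29 = 47
σ = (4, 2, 1, 3): 1 + 10 + 25 + 23 = 59
σ = (4, 2, 3, 1): 1 + 10 + 1 + 27 = 39
σ = (4, 3, 1, 2): 1 + 24 + 25 + 29 = 79
σ = (4, 3, 2, 1): 1 + 24 + 1 + 27 = 53
Optimal value attained by: σ = (1, 3, 4, 2).
Answer: det⊕(M) = 98; verdict: NONSINGULAR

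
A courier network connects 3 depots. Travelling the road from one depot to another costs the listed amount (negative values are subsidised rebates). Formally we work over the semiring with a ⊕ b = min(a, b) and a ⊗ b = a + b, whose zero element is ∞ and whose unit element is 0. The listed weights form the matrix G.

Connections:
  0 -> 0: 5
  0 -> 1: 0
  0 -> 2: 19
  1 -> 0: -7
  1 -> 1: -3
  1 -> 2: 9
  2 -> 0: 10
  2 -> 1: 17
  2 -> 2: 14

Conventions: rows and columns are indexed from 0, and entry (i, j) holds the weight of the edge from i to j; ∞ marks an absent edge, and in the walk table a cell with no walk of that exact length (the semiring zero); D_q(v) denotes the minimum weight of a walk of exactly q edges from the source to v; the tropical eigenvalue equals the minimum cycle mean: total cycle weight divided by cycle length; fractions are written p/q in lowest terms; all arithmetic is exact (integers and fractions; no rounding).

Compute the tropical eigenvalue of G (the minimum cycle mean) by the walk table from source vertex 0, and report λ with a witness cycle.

q=0: [0, ∞, ∞]
q=1: [5, 0, 19]
q=2: [-7, -3, 9]
q=3: [-10, -7, 6]
Optimal cycle mean attained by: cycle 0->1->0, total 0 + (-7), length 2.
Answer: λ = -7/2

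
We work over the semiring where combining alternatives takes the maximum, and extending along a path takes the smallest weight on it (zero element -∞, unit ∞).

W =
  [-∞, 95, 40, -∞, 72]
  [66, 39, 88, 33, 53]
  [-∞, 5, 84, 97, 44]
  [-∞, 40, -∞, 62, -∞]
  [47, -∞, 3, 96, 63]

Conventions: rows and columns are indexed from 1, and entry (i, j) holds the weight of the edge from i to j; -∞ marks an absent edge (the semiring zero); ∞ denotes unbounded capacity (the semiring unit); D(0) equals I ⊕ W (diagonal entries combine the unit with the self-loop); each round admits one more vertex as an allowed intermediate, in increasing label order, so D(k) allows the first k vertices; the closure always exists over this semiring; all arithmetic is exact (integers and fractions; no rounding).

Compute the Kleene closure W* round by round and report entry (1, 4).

D(0):
  [∞, 95, 40, -∞, 72]
  [66, ∞, 88, 33, 53]
  [-∞, 5, ∞, 97, 44]
  [-∞, 40, -∞, ∞, -∞]
  [47, -∞, 3, 96, ∞]
D(1):
  [∞, 95, 40, -∞, 72]
  [66, ∞, 88, 33, 66]
  [-∞, 5, ∞, 97, 44]
  [-∞, 40, -∞, ∞, -∞]
  [47, 47, 40, 96, ∞]
D(2):
  [∞, 95, 88, 33, 72]
  [66, ∞, 88, 33, 66]
  [5, 5, ∞, 97, 44]
  [40, 40, 40, ∞, 40]
  [47, 47, 47, 96, ∞]
D(3):
  [∞, 95, 88, 88, 72]
  [66, ∞, 88, 88, 66]
  [5, 5, ∞, 97, 44]
  [40, 40, 40, ∞, 40]
  [47, 47, 47, 96, ∞]
D(4):
  [∞, 95, 88, 88, 72]
  [66, ∞, 88, 88, 66]
  [40, 40, ∞, 97, 44]
  [40, 40, 40, ∞, 40]
  [47, 47, 47, 96, ∞]
D(5):
  [∞, 95, 88, 88, 72]
  [66, ∞, 88, 88, 66]
  [44, 44, ∞, 97, 44]
  [40, 40, 40, ∞, 40]
  [47, 47, 47, 96, ∞]
Answer: W*[1][4] = 88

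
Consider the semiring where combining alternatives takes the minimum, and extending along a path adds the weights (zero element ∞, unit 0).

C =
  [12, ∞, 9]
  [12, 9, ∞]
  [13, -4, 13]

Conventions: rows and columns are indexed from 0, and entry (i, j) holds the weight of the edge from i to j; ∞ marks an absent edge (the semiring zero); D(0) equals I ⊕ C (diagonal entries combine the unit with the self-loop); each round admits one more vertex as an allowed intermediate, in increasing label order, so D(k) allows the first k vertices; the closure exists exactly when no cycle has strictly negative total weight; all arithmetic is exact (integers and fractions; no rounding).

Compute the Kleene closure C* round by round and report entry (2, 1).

D(0):
  [0, ∞, 9]
  [12, 0, ∞]
  [13, -4, 0]
D(1):
  [0, ∞, 9]
  [12, 0, 21]
  [13, -4, 0]
D(2):
  [0, ∞, 9]
  [12, 0, 21]
  [8, -4, 0]
D(3):
  [0, 5, 9]
  [12, 0, 21]
  [8, -4, 0]
Answer: C*[2][1] = -4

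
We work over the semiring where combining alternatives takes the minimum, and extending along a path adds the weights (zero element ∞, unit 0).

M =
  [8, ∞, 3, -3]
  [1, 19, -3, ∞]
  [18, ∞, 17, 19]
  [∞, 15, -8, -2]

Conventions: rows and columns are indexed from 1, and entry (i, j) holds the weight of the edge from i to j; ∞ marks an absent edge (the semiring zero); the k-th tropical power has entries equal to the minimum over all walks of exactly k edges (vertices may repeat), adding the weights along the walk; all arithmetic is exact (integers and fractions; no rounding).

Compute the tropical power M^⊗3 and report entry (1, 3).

M^⊗2:
  [16, 12, -11, -5]
  [9, 38, 4, -2]
  [26, 34, 11, 15]
  [10, 13, -10, -4]
M^⊗3:
  [7, 10, -13, -7]
  [17, 13, -10, -4]
  [29, 30, 7, 13]
  [8, 11, -12, -6]
Key observation: the optimum is the walk 1->4->4->3, with weight (-3) + (-2) + (-8) = -13.
Optimal value attained by: walk 1->4->4->3.
Answer: (M^⊗3)[1][3] = -13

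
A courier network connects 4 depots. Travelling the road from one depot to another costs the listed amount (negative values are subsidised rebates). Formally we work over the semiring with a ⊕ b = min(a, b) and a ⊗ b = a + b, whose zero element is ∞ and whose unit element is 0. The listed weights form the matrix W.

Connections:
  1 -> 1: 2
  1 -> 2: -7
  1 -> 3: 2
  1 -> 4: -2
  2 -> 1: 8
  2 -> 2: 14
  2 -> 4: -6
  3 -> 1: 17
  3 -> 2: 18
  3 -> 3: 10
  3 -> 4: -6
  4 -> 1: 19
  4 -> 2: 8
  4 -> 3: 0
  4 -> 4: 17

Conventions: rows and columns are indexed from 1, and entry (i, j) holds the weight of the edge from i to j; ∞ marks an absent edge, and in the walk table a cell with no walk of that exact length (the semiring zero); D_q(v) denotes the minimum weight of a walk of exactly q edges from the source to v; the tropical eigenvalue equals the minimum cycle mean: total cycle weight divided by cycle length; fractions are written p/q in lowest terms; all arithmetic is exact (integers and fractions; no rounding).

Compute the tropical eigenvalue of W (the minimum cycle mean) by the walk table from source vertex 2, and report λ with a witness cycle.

q=0: [∞, 0, ∞, ∞]
q=1: [8, 14, ∞, -6]
q=2: [10, 1, -6, 6]
q=3: [9, 3, 4, -12]
q=4: [7, -4, -12, -3]
Optimal cycle mean attained by: cycle 3->4->3, total (-6) + 0, length 2.
Answer: λ = -3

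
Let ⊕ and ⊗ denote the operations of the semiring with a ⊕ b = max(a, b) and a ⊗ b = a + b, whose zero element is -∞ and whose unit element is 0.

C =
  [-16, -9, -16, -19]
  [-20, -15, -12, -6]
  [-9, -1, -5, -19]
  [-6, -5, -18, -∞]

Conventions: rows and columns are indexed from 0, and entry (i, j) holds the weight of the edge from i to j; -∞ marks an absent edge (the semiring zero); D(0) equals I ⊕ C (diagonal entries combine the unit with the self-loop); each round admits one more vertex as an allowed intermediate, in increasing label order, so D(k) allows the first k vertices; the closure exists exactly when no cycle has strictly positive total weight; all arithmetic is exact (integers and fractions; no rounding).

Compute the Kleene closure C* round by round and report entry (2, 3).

D(0):
  [0, -9, -16, -19]
  [-20, 0, -12, -6]
  [-9, -1, 0, -19]
  [-6, -5, -18, 0]
D(1):
  [0, -9, -16, -19]
  [-20, 0, -12, -6]
  [-9, -1, 0, -19]
  [-6, -5, -18, 0]
D(2):
  [0, -9, -16, -15]
  [-20, 0, -12, -6]
  [-9, -1, 0, -7]
  [-6, -5, -17, 0]
D(3):
  [0, -9, -16, -15]
  [-20, 0, -12, -6]
  [-9, -1, 0, -7]
  [-6, -5, -17, 0]
D(4):
  [0, -9, -16, -15]
  [-12, 0, -12, -6]
  [-9, -1, 0, -7]
  [-6, -5, -17, 0]
Answer: C*[2][3] = -7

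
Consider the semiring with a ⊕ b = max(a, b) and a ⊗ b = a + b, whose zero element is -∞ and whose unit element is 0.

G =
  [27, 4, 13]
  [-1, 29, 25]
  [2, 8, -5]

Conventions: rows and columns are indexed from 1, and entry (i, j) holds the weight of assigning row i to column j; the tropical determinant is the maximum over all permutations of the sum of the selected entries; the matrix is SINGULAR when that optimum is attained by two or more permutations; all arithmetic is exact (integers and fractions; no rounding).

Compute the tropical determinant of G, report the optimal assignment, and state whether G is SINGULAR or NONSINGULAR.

σ = (1, 2, 3): 27 + 29 + (-5) = 51
σ = (1, 3, 2): 27 + 25 + 8 = 60
σ = (2, 1, 3): 4 + (-1) + (-5) = -2
σ = (2, 3, 1): 4 + 25 + 2 = 31
σ = (3, 1, 2): 13 + (-1) + 8 = 20
σ = (3, 2, 1): 13 + 29 + 2 = 44
Optimal value attained by: σ = (1, 3, 2).
Answer: det⊕(G) = 60; verdict: NONSINGULAR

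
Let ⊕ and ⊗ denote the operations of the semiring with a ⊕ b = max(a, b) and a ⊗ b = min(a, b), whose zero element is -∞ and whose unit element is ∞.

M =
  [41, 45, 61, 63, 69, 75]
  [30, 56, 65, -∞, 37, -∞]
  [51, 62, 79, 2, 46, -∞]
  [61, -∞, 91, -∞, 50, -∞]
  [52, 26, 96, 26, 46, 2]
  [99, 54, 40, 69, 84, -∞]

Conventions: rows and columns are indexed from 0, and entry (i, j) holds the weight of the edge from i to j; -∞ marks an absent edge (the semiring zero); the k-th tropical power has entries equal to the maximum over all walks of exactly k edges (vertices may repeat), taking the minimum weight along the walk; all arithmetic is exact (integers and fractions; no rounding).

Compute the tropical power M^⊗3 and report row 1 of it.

M^⊗2:
  [75, 61, 69, 69, 75, 41]
  [51, 62, 65, 30, 46, 30]
  [51, 62, 79, 51, 51, 51]
  [51, 62, 79, 61, 61, 61]
  [51, 62, 79, 52, 52, 52]
  [61, 54, 84, 63, 69, 75]
M^⊗3:
  [61, 62, 75, 63, 69, 75]
  [51, 62, 65, 51, 51, 51]
  [51, 62, 79, 51, 51, 51]
  [61, 62, 79, 61, 61, 51]
  [52, 62, 79, 52, 52, 51]
  [75, 62, 79, 69, 75, 61]
Answer: row 1 of M^⊗3 = [51, 62, 65, 51, 51, 51]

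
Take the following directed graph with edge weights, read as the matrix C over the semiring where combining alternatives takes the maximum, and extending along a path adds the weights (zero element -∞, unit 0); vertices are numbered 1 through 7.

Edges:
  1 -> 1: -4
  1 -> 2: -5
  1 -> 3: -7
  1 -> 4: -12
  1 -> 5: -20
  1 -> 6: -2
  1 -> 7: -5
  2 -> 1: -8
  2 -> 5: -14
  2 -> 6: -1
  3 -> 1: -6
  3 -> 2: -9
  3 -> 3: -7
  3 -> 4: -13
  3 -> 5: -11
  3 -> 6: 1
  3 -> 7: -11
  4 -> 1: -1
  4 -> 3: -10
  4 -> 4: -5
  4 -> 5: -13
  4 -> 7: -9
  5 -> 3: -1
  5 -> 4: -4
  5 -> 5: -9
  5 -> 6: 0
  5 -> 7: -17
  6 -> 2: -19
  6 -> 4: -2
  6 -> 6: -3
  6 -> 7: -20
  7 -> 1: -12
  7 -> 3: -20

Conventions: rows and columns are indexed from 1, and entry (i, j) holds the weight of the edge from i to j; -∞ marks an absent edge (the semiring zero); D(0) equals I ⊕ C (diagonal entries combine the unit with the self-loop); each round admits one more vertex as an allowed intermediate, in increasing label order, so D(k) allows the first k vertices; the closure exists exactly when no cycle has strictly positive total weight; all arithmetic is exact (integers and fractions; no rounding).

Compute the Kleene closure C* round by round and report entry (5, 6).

D(0):
  [0, -5, -7, -12, -20, -2, -5]
  [-8, 0, -∞, -∞, -14, -1, -∞]
  [-6, -9, 0, -13, -11, 1, -11]
  [-1, -∞, -10, 0, -13, -∞, -9]
  [-∞, -∞, -1, -4, 0, 0, -17]
  [-∞, -19, -∞, -2, -∞, 0, -20]
  [-12, -∞, -20, -∞, -∞, -∞, 0]
D(1):
  [0, -5, -7, -12, -20, -2, -5]
  [-8, 0, -15, -20, -14, -1, -13]
  [-6, -9, 0, -13, -11, 1, -11]
  [-1, -6, -8, 0, -13, -3, -6]
  [-∞, -∞, -1, -4, 0, 0, -17]
  [-∞, -19, -∞, -2, -∞, 0, -20]
  [-12, -17, -19, -24, -32, -14, 0]
D(2):
  [0, -5, -7, -12, -19, -2, -5]
  [-8, 0, -15, -20, -14, -1, -13]
  [-6, -9, 0, -13, -11, 1, -11]
  [-1, -6, -8, 0, -13, -3, -6]
  [-∞, -∞, -1, -4, 0, 0, -17]
  [-27, -19, -34, -2, -33, 0, -20]
  [-12, -17, -19, -24, -31, -14, 0]
D(3):
  [0, -5, -7, -12, -18, -2, -5]
  [-8, 0, -15, -20, -14, -1, -13]
  [-6, -9, 0, -13, -11, 1, -11]
  [-1, -6, -8, 0, -13, -3, -6]
  [-7, -10, -1, -4, 0, 0, -12]
  [-27, -19, -34, -2, -33, 0, -20]
  [-12, -17, -19, -24, -30, -14, 0]
D(4):
  [0, -5, -7, -12, -18, -2, -5]
  [-8, 0, -15, -20, -14, -1, -13]
  [-6, -9, 0, -13, -11, 1, -11]
  [-1, -6, -8, 0, -13, -3, -6]
  [-5, -10, -1, -4, 0, 0, -10]
  [-3, -8, -10, -2, -15, 0, -8]
  [-12, -17, -19, -24, -30, -14, 0]
D(5):
  [0, -5, -7, -12, -18, -2, -5]
  [-8, 0, -15, -18, -14, -1, -13]
  [-6, -9, 0, -13, -11, 1, -11]
  [-1, -6, -8, 0, -13, -3, -6]
  [-5, -10, -1, -4, 0, 0, -10]
  [-3, -8, -10, -2, -15, 0, -8]
  [-12, -17, -19, -24, -30, -14, 0]
D(6):
  [0, -5, -7, -4, -17, -2, -5]
  [-4, 0, -11, -3, -14, -1, -9]
  [-2, -7, 0, -1, -11, 1, -7]
  [-1, -6, -8, 0, -13, -3, -6]
  [-3, -8, -1, -2, 0, 0, -8]
  [-3, -8, -10, -2, -15, 0, -8]
  [-12, -17, -19, -16, -29, -14, 0]
D(7):
  [0, -5, -7, -4, -17, -2, -5]
  [-4, 0, -11, -3, -14, -1, -9]
  [-2, -7, 0, -1, -11, 1, -7]
  [-1, -6, -8, 0, -13, -3, -6]
  [-3, -8, -1, -2, 0, 0, -8]
  [-3, -8, -10, -2, -15, 0, -8]
  [-12, -17, -19, -16, -29, -14, 0]
Answer: C*[5][6] = 0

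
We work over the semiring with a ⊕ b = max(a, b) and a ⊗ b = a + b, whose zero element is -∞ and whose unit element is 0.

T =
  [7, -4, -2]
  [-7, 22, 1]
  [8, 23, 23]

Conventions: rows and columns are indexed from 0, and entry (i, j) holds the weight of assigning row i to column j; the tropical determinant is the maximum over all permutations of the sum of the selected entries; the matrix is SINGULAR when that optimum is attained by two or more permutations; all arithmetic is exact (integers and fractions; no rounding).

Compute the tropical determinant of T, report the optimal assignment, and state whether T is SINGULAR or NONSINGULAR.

σ = (0, 1, 2): 7 + 22 + 23 = 52
σ = (0, 2, 1): 7 + 1 + 23 = 31
σ = (1, 0, 2): (-4) + (-7) + 23 = 12
σ = (1, 2, 0): (-4) + 1 + 8 = 5
σ = (2, 0, 1): (-2) + (-7) + 23 = 14
σ = (2, 1, 0): (-2) + 22 + 8 = 28
Optimal value attained by: σ = (0, 1, 2).
Answer: det⊕(T) = 52; verdict: NONSINGULAR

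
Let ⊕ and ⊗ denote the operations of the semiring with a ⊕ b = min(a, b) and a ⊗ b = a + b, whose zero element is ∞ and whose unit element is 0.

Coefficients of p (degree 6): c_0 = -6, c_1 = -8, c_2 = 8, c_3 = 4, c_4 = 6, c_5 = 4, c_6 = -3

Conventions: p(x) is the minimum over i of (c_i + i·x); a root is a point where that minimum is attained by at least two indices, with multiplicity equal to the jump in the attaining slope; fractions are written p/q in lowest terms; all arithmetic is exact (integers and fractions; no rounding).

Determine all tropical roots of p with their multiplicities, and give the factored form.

hull edge (i=0, c=-6) to (i=1, c=-8): slope -2, span 1
hull edge (i=1, c=-8) to (i=6, c=-3): slope 1, span 5
Factored form: p(x) = -3 ⊗ (x ⊕ (-1)) ⊗ (x ⊕ (-1)) ⊗ (x ⊕ (-1)) ⊗ (x ⊕ (-1)) ⊗ (x ⊕ (-1)) ⊗ (x ⊕ 2)
Answer: roots = -1 (mult 5), 2 (mult 1)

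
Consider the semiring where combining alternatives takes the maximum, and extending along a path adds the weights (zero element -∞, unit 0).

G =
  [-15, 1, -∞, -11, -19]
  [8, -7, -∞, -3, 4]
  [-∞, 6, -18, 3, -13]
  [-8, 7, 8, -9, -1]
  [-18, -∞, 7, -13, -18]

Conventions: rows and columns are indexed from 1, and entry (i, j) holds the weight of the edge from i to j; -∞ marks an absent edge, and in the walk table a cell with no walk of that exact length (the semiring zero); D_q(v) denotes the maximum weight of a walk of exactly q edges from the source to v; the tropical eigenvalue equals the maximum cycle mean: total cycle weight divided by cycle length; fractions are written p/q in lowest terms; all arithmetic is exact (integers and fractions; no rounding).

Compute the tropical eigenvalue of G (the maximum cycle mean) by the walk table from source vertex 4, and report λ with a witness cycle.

q=0: [-∞, -∞, -∞, 0, -∞]
q=1: [-8, 7, 8, -9, -1]
q=2: [15, 14, 6, 11, 11]
q=3: [22, 18, 19, 11, 18]
q=4: [26, 25, 25, 22, 22]
q=5: [33, 31, 30, 28, 29]
Optimal cycle mean attained by: cycle 2->5->3->2, total 4 + 7 + 6, length 3.
Answer: λ = 17/3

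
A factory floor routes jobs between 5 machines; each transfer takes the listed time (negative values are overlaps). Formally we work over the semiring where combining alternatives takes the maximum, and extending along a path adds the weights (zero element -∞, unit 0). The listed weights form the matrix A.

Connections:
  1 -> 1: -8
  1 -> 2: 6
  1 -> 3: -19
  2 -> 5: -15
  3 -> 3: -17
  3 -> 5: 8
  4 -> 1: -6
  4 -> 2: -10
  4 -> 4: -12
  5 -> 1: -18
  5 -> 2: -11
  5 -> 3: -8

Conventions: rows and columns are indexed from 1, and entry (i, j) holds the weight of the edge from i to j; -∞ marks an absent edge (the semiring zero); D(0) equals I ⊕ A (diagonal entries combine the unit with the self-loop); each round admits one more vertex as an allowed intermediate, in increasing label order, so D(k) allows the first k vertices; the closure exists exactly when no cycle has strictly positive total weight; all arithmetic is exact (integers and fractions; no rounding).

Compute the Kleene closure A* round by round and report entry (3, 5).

D(0):
  [0, 6, -19, -∞, -∞]
  [-∞, 0, -∞, -∞, -15]
  [-∞, -∞, 0, -∞, 8]
  [-6, -10, -∞, 0, -∞]
  [-18, -11, -8, -∞, 0]
D(1):
  [0, 6, -19, -∞, -∞]
  [-∞, 0, -∞, -∞, -15]
  [-∞, -∞, 0, -∞, 8]
  [-6, 0, -25, 0, -∞]
  [-18, -11, -8, -∞, 0]
D(2):
  [0, 6, -19, -∞, -9]
  [-∞, 0, -∞, -∞, -15]
  [-∞, -∞, 0, -∞, 8]
  [-6, 0, -25, 0, -15]
  [-18, -11, -8, -∞, 0]
D(3):
  [0, 6, -19, -∞, -9]
  [-∞, 0, -∞, -∞, -15]
  [-∞, -∞, 0, -∞, 8]
  [-6, 0, -25, 0, -15]
  [-18, -11, -8, -∞, 0]
D(4):
  [0, 6, -19, -∞, -9]
  [-∞, 0, -∞, -∞, -15]
  [-∞, -∞, 0, -∞, 8]
  [-6, 0, -25, 0, -15]
  [-18, -11, -8, -∞, 0]
D(5):
  [0, 6, -17, -∞, -9]
  [-33, 0, -23, -∞, -15]
  [-10, -3, 0, -∞, 8]
  [-6, 0, -23, 0, -15]
  [-18, -11, -8, -∞, 0]
Answer: A*[3][5] = 8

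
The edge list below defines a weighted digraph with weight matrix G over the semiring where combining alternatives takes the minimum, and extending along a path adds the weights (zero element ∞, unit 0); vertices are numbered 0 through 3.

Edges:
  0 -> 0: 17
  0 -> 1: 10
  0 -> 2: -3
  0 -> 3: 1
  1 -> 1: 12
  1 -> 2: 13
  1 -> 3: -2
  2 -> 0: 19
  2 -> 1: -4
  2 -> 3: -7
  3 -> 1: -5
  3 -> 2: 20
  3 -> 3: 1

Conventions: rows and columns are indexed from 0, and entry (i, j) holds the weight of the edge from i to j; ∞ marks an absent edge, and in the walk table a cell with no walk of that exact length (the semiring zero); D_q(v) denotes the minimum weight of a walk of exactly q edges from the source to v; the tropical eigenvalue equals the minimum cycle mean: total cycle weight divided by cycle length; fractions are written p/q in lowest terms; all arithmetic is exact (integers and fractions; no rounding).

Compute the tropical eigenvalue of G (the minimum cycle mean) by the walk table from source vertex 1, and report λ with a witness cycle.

q=0: [∞, 0, ∞, ∞]
q=1: [∞, 12, 13, -2]
q=2: [32, -7, 18, -1]
q=3: [37, -6, 6, -9]
q=4: [25, -14, 7, -8]
Optimal cycle mean attained by: cycle 1->3->1, total (-2) + (-5), length 2.
Answer: λ = -7/2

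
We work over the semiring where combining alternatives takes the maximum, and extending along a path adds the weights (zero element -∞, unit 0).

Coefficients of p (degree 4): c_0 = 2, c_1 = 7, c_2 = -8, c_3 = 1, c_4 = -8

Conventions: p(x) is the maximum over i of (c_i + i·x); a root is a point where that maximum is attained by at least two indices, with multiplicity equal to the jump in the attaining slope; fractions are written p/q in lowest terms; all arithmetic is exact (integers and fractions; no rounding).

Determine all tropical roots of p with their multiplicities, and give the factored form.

hull edge (i=0, c=2) to (i=1, c=7): slope 5, span 1
hull edge (i=1, c=7) to (i=3, c=1): slope -3, span 2
hull edge (i=3, c=1) to (i=4, c=-8): slope -9, span 1
Factored form: p(x) = -8 ⊗ (x ⊕ (-5)) ⊗ (x ⊕ 3) ⊗ (x ⊕ 3) ⊗ (x ⊕ 9)
Answer: roots = -5 (mult 1), 3 (mult 2), 9 (mult 1)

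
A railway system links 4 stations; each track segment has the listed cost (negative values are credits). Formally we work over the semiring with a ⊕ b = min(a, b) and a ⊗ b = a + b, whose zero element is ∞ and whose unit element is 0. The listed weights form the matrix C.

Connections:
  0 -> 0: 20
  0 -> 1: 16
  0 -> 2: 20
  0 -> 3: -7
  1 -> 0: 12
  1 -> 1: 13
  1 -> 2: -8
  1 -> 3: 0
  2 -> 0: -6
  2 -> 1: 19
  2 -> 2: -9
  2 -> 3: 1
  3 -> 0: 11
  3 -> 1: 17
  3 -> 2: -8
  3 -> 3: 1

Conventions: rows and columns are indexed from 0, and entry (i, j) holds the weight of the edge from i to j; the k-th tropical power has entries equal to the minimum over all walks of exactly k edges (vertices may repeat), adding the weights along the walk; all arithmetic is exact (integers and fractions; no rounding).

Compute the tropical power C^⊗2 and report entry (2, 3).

C^⊗2:
  [4, 10, -15, -6]
  [-14, 11, -17, -7]
  [-15, 10, -18, -13]
  [-14, 11, -17, -7]
Key observation: the optimum is the walk 2->0->3, with weight (-6) + (-7) = -13.
Optimal value attained by: walk 2->0->3.
Answer: (C^⊗2)[2][3] = -13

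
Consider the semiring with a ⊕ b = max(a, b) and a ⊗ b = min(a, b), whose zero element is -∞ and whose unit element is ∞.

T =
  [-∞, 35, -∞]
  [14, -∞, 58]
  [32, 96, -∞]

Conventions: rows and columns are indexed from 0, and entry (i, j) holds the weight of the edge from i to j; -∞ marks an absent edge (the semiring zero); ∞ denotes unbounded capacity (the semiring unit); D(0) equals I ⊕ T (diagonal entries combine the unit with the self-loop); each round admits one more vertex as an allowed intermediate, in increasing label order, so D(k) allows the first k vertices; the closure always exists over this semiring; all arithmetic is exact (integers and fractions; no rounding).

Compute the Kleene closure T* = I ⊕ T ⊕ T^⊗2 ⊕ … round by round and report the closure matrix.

D(0):
  [∞, 35, -∞]
  [14, ∞, 58]
  [32, 96, ∞]
D(1):
  [∞, 35, -∞]
  [14, ∞, 58]
  [32, 96, ∞]
D(2):
  [∞, 35, 35]
  [14, ∞, 58]
  [32, 96, ∞]
D(3):
  [∞, 35, 35]
  [32, ∞, 58]
  [32, 96, ∞]
Answer: T* = [[∞, 35, 35], [32, ∞, 58], [32, 96, ∞]]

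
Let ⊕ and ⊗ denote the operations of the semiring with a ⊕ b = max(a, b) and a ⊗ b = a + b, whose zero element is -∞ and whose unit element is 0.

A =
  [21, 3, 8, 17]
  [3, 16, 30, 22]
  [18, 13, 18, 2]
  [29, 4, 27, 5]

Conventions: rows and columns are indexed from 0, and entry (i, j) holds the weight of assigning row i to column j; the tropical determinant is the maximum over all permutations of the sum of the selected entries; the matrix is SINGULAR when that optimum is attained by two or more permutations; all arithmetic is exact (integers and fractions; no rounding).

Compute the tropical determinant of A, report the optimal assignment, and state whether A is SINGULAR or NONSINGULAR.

σ = (0, 1, 2, 3): 21 + 16 + 18 + 5 = 60
σ = (0, 1, 3, 2): 21 + 16 + 2 + 27 = 66
σ = (0, 2, 1, 3): 21 + 30 + 13 + 5 = 69
σ = (0, 2, 3, 1): 21 + 30 + 2 + 4 = 57
σ = (0, 3, 1, 2): 21 + 22 + 13 + 27 = 83
σ = (0, 3, 2, 1): 21 + 22 + 18 + 4 = 65
σ = (1, 0, 2, 3): 3 + 3 + 18 + 5 = 29
σ = (1, 0, 3, 2): 3 + 3 + 2 + 27 = 35
σ = (1, 2, 0, 3): 3 + 30 + 18 + 5 = 56
σ = (1, 2, 3, 0): 3 + 30 + 2 + 29 = 64
σ = (1, 3, 0, 2): 3 + 22 + 18 + 27 = 70
σ = (1, 3, 2, 0): 3 + 22 + 18 + 29 = 72
σ = (2, 0, 1, 3): 8 + 3 + 13 + 5 = 29
σ = (2, 0, 3, 1): 8 + 3 + 2 + 4 = 17
σ = (2, 1, 0, 3): 8 + 16 + 18 + 5 = 47
σ = (2, 1, 3, 0): 8 + 16 + 2 + 29 = 55
σ = (2, 3, 0, 1): 8 + 22 + 18 + 4 = 52
σ = (2, 3, 1, 0): 8 + 22 + 13 + 29 = 72
σ = (3, 0, 1, 2): 17 + 3 + 13 + 27 = 60
σ = (3, 0, 2, 1): 17 + 3 + 18 + 4 = 42
σ = (3, 1, 0, 2): 17 + 16 + 18 + 27 = 78
σ = (3, 1, 2, 0): 17 + 16 + 18 + 29 = 80
σ = (3, 2, 0, 1): 17 + 30 + 18 + 4 = 69
σ = (3, 2, 1, 0): 17 + 30 + 13 + 29 = 89
Optimal value attained by: σ = (3, 2, 1, 0).
Answer: det⊕(A) = 89; verdict: NONSINGULAR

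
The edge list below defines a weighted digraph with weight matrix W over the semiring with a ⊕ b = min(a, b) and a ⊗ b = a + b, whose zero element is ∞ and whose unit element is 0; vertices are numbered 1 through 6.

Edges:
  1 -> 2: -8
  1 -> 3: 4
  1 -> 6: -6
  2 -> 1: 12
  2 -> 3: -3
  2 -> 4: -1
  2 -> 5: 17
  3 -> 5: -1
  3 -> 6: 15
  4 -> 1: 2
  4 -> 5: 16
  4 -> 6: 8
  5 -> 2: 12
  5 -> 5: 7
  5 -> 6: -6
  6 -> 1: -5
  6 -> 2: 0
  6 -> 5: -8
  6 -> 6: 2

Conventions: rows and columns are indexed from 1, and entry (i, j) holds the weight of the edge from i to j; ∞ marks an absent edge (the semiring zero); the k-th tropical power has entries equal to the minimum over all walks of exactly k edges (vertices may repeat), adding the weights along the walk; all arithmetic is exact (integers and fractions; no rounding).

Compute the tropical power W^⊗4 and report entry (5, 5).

W^⊗2:
  [-11, -6, -11, -9, -14, -4]
  [1, 4, 16, ∞, -4, 6]
  [10, 11, ∞, ∞, 6, -7]
  [3, -6, 6, ∞, 0, -4]
  [-11, -6, 9, 11, -14, -4]
  [-3, -13, -3, -1, -6, -14]
W^⊗3:
  [-9, -19, -9, -7, -12, -20]
  [1, -7, 1, 3, -2, -10]
  [-12, -7, 8, 10, -15, -5]
  [-9, -5, -9, -7, -12, -6]
  [-9, -19, -9, -7, -12, -20]
  [-19, -14, -16, -14, -22, -12]
W^⊗4:
  [-25, -20, -22, -20, -28, -18]
  [-15, -10, -10, -8, -18, -8]
  [-10, -20, -10, -8, -13, -21]
  [-11, -17, -8, -6, -14, -18]
  [-25, -20, -22, -20, -28, -18]
  [-17, -27, -17, -15, -20, -28]
Key observation: the optimum is the walk 5->6->5->6->5, with weight (-6) + (-8) + (-6) + (-8) = -28.
Optimal value attained by: walk 5->6->5->6->5.
Answer: (W^⊗4)[5][5] = -28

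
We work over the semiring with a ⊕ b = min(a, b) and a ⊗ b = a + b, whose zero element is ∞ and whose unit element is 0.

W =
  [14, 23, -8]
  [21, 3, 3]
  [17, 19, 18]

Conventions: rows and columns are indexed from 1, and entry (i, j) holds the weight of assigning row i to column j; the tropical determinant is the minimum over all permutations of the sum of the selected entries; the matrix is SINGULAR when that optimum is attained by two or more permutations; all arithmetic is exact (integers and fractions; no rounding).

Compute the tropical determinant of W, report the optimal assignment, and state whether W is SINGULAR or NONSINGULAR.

σ = (1, 2, 3): 14 + 3 + 18 = 35
σ = (1, 3, 2): 14 + 3 + 19 = 36
σ = (2, 1, 3): 23 + 21 + 18 = 62
σ = (2, 3, 1): 23 + 3 + 17 = 43
σ = (3, 1, 2): (-8) + 21 + 19 = 32
σ = (3, 2, 1): (-8) + 3 + 17 = 12
Optimal value attained by: σ = (3, 2, 1).
Answer: det⊕(W) = 12; verdict: NONSINGULAR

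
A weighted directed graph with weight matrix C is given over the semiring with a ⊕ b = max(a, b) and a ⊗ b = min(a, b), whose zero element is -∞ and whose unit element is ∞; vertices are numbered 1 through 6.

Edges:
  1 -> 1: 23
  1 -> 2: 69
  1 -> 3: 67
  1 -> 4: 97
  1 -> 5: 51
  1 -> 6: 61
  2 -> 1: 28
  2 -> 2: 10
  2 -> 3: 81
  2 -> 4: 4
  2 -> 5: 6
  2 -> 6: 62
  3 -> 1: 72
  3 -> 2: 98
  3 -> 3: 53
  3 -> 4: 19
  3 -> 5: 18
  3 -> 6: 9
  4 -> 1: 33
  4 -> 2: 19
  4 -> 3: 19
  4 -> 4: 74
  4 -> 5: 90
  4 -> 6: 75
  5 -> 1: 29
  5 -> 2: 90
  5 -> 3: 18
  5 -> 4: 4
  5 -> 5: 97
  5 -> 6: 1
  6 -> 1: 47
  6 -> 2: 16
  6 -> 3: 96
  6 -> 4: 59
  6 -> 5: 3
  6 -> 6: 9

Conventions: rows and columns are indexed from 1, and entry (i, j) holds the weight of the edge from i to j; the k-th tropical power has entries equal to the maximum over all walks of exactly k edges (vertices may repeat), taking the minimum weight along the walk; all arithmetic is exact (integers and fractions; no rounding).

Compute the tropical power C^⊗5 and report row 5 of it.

C^⊗2:
  [67, 67, 69, 74, 90, 75]
  [72, 81, 62, 59, 28, 28]
  [53, 69, 81, 72, 51, 62]
  [47, 90, 75, 74, 90, 74]
  [29, 90, 81, 29, 97, 62]
  [72, 96, 53, 59, 59, 59]
C^⊗3:
  [69, 90, 75, 74, 90, 74]
  [62, 69, 81, 72, 59, 62]
  [72, 81, 69, 72, 72, 72]
  [72, 90, 81, 74, 90, 74]
  [72, 90, 81, 59, 97, 62]
  [53, 69, 81, 72, 59, 62]
C^⊗4:
  [72, 90, 81, 74, 90, 74]
  [72, 81, 69, 72, 72, 72]
  [69, 72, 81, 72, 72, 72]
  [72, 90, 81, 74, 90, 74]
  [72, 90, 81, 72, 97, 62]
  [72, 81, 69, 72, 72, 72]
C^⊗5:
  [72, 90, 81, 74, 90, 74]
  [69, 72, 81, 72, 72, 72]
  [72, 81, 72, 72, 72, 72]
  [72, 90, 81, 74, 90, 74]
  [72, 90, 81, 72, 97, 72]
  [69, 72, 81, 72, 72, 72]
Answer: row 5 of C^⊗5 = [72, 90, 81, 72, 97, 72]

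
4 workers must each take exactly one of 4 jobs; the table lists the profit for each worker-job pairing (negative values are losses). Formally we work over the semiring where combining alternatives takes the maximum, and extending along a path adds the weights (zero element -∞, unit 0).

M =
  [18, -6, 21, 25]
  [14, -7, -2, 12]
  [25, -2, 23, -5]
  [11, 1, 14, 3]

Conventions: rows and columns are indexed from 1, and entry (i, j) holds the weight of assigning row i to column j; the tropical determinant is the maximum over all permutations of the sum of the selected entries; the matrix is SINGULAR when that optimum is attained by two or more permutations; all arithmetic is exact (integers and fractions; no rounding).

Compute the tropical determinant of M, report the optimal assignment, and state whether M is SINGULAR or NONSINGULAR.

σ = (1, 2, 3, 4): 18 + (-7) + 23 + 3 = 37
σ = (1, 2, 4, 3): 18 + (-7) + (-5) + 14 = 20
σ = (1, 3, 2, 4): 18 + (-2) + (-2) + 3 = 17
σ = (1, 3, 4, 2): 18 + (-2) + (-5) + 1 = 12
σ = (1, 4, 2, 3): 18 + 12 + (-2) + 14 = 42
σ = (1, 4, 3, 2): 18 + 12 + 23 + 1 = 54
σ = (2, 1, 3, 4): (-6) + 14 + 23 + 3 = 34
σ = (2, 1, 4, 3): (-6) + 14 + (-5) + 14 = 17
σ = (2, 3, 1, 4): (-6) + (-2) + 25 + 3 = 20
σ = (2, 3, 4, 1): (-6) + (-2) + (-5) + 11 = -2
σ = (2, 4, 1, 3): (-6) + 12 + 25 + 14 = 45
σ = (2, 4, 3, 1): (-6) + 12 + 23 + 11 = 40
σ = (3, 1, 2, 4): 21 + 14 + (-2) + 3 = 36
σ = (3, 1, 4, 2): 21 + 14 + (-5) + 1 = 31
σ = (3, 2, 1, 4): 21 + (-7) + 25 + 3 = 42
σ = (3, 2, 4, 1): 21 + (-7) + (-5) + 11 = 20
σ = (3, 4, 1, 2): 21 + 12 + 25 + 1 = 59
σ = (3, 4, 2, 1): 21 + 12 + (-2) + 11 = 42
σ = (4, 1, 2, 3): 25 + 14 + (-2) + 14 = 51
σ = (4, 1, 3, 2): 25 + 14 + 23 + 1 = 63
σ = (4, 2, 1, 3): 25 + (-7) + 25 + 14 = 57
σ = (4, 2, 3, 1): 25 + (-7) + 23 + 11 = 52
σ = (4, 3, 1, 2): 25 + (-2) + 25 + 1 = 49
σ = (4, 3, 2, 1): 25 + (-2) + (-2) + 11 = 32
Optimal value attained by: σ = (4, 1, 3, 2).
Answer: det⊕(M) = 63; verdict: NONSINGULAR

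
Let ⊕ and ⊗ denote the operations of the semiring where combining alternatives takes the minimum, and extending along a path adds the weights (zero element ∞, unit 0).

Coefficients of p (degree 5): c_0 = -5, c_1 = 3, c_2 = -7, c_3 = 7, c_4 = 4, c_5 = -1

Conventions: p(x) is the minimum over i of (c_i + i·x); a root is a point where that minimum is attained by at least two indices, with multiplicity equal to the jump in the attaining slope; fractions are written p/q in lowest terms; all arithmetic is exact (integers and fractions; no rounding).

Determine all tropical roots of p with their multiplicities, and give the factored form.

hull edge (i=0, c=-5) to (i=2, c=-7): slope -1, span 2
hull edge (i=2, c=-7) to (i=5, c=-1): slope 2, span 3
Factored form: p(x) = -1 ⊗ (x ⊕ (-2)) ⊗ (x ⊕ (-2)) ⊗ (x ⊕ (-2)) ⊗ (x ⊕ 1) ⊗ (x ⊕ 1)
Answer: roots = -2 (mult 3), 1 (mult 2)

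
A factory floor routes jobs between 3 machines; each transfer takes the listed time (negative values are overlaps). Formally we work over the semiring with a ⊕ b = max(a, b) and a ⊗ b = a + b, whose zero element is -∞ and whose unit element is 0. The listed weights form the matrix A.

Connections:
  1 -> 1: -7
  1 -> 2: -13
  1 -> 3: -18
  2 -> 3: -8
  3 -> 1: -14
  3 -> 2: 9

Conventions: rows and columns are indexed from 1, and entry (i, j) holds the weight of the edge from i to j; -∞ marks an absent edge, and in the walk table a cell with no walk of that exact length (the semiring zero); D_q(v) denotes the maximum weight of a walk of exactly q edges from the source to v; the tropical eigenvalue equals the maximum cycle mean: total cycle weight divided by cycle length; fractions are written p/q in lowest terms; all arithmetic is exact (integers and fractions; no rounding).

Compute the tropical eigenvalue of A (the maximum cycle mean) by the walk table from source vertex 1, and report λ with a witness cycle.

q=0: [0, -∞, -∞]
q=1: [-7, -13, -18]
q=2: [-14, -9, -21]
q=3: [-21, -12, -17]
Optimal cycle mean attained by: cycle 2->3->2, total (-8) + 9, length 2.
Answer: λ = 1/2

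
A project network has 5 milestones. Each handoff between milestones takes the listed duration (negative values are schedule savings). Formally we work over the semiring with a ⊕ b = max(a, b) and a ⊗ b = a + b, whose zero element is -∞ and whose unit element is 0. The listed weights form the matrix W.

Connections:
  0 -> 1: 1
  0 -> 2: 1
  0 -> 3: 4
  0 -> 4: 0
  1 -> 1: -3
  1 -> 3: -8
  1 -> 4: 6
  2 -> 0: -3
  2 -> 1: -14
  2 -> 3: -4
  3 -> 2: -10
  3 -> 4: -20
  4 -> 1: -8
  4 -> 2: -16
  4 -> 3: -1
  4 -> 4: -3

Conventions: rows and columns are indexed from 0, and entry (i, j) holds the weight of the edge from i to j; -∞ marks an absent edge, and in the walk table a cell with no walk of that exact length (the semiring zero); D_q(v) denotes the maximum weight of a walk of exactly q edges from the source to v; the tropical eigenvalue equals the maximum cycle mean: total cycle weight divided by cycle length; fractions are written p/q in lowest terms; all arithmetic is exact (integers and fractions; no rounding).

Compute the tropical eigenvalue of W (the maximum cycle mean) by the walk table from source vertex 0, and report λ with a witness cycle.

q=0: [0, -∞, -∞, -∞, -∞]
q=1: [-∞, 1, 1, 4, 0]
q=2: [-2, -2, -6, -1, 7]
q=3: [-9, -1, -1, 6, 4]
q=4: [-4, -4, -4, 3, 5]
q=5: [-7, -3, -3, 4, 2]
Optimal cycle mean attained by: cycle 0->2->0, total 1 + (-3), length 2.
Answer: λ = -1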